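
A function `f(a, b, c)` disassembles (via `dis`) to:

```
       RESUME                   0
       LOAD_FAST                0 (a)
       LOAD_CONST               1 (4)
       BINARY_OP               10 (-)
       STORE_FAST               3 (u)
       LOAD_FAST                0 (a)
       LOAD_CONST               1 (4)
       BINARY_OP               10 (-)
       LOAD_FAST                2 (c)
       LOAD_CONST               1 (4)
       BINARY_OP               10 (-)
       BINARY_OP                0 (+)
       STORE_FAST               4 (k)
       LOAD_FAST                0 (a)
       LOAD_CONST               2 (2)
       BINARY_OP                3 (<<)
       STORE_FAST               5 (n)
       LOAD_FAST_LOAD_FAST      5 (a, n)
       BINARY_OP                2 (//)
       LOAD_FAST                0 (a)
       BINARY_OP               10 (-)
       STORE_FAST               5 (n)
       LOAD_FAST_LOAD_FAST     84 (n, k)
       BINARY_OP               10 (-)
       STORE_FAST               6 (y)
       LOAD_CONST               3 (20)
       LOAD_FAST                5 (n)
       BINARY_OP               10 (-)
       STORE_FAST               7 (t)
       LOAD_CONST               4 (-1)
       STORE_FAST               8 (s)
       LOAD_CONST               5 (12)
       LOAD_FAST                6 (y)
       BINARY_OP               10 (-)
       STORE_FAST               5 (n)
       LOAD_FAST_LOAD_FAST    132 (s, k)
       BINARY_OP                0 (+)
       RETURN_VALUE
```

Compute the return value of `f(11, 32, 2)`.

LOAD_FAST a → push 11. Stack: [11]
LOAD_CONST → push 4. Stack: [11, 4]
BINARY_OP - → 11 - 4 = 7. Stack: [7]
STORE_FAST u → u=7. Stack: []
LOAD_FAST a → push 11. Stack: [11]
LOAD_CONST → push 4. Stack: [11, 4]
BINARY_OP - → 11 - 4 = 7. Stack: [7]
LOAD_FAST c → push 2. Stack: [7, 2]
LOAD_CONST → push 4. Stack: [7, 2, 4]
BINARY_OP - → 2 - 4 = -2. Stack: [7, -2]
BINARY_OP + → 7 + -2 = 5. Stack: [5]
STORE_FAST k → k=5. Stack: []
LOAD_FAST a → push 11. Stack: [11]
LOAD_CONST → push 2. Stack: [11, 2]
BINARY_OP << → 11 << 2 = 44. Stack: [44]
STORE_FAST n → n=44. Stack: []
LOAD_FAST_LOAD_FAST a,n → push 11,44. Stack: [11, 44]
BINARY_OP // → 11 // 44 = 0. Stack: [0]
LOAD_FAST a → push 11. Stack: [0, 11]
BINARY_OP - → 0 - 11 = -11. Stack: [-11]
STORE_FAST n → n=-11. Stack: []
LOAD_FAST_LOAD_FAST n,k → push -11,5. Stack: [-11, 5]
BINARY_OP - → -11 - 5 = -16. Stack: [-16]
STORE_FAST y → y=-16. Stack: []
LOAD_CONST → push 20. Stack: [20]
LOAD_FAST n → push -11. Stack: [20, -11]
BINARY_OP - → 20 - -11 = 31. Stack: [31]
STORE_FAST t → t=31. Stack: []
LOAD_CONST → push -1. Stack: [-1]
STORE_FAST s → s=-1. Stack: []
LOAD_CONST → push 12. Stack: [12]
LOAD_FAST y → push -16. Stack: [12, -16]
BINARY_OP - → 12 - -16 = 28. Stack: [28]
STORE_FAST n → n=28. Stack: []
LOAD_FAST_LOAD_FAST s,k → push -1,5. Stack: [-1, 5]
BINARY_OP + → -1 + 5 = 4. Stack: [4]
RETURN_VALUE → return 4.

4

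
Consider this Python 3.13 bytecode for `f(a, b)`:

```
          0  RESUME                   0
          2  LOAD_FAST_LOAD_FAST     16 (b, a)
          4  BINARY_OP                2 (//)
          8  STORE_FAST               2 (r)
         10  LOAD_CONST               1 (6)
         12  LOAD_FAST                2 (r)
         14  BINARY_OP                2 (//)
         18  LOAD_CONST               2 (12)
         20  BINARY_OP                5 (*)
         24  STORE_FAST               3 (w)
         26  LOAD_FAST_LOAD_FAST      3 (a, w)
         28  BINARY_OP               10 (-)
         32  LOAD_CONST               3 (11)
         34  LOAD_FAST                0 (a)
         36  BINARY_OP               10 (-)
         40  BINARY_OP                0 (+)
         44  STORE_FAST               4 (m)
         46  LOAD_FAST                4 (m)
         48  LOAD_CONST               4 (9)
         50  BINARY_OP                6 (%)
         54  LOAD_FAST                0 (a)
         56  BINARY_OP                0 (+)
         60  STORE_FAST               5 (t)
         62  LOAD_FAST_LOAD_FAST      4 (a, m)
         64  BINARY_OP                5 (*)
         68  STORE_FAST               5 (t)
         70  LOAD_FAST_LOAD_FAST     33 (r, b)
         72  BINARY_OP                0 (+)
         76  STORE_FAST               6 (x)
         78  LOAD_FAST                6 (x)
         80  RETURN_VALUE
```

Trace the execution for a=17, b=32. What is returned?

LOAD_FAST_LOAD_FAST b,a → push 32,17. Stack: [32, 17]
BINARY_OP // → 32 // 17 = 1. Stack: [1]
STORE_FAST r → r=1. Stack: []
LOAD_CONST → push 6. Stack: [6]
LOAD_FAST r → push 1. Stack: [6, 1]
BINARY_OP // → 6 // 1 = 6. Stack: [6]
LOAD_CONST → push 12. Stack: [6, 12]
BINARY_OP * → 6 * 12 = 72. Stack: [72]
STORE_FAST w → w=72. Stack: []
LOAD_FAST_LOAD_FAST a,w → push 17,72. Stack: [17, 72]
BINARY_OP - → 17 - 72 = -55. Stack: [-55]
LOAD_CONST → push 11. Stack: [-55, 11]
LOAD_FAST a → push 17. Stack: [-55, 11, 17]
BINARY_OP - → 11 - 17 = -6. Stack: [-55, -6]
BINARY_OP + → -55 + -6 = -61. Stack: [-61]
STORE_FAST m → m=-61. Stack: []
LOAD_FAST m → push -61. Stack: [-61]
LOAD_CONST → push 9. Stack: [-61, 9]
BINARY_OP % → -61 % 9 = 2. Stack: [2]
LOAD_FAST a → push 17. Stack: [2, 17]
BINARY_OP + → 2 + 17 = 19. Stack: [19]
STORE_FAST t → t=19. Stack: []
LOAD_FAST_LOAD_FAST a,m → push 17,-61. Stack: [17, -61]
BINARY_OP * → 17 * -61 = -1037. Stack: [-1037]
STORE_FAST t → t=-1037. Stack: []
LOAD_FAST_LOAD_FAST r,b → push 1,32. Stack: [1, 32]
BINARY_OP + → 1 + 32 = 33. Stack: [33]
STORE_FAST x → x=33. Stack: []
LOAD_FAST x → push 33. Stack: [33]
RETURN_VALUE → return 33.

33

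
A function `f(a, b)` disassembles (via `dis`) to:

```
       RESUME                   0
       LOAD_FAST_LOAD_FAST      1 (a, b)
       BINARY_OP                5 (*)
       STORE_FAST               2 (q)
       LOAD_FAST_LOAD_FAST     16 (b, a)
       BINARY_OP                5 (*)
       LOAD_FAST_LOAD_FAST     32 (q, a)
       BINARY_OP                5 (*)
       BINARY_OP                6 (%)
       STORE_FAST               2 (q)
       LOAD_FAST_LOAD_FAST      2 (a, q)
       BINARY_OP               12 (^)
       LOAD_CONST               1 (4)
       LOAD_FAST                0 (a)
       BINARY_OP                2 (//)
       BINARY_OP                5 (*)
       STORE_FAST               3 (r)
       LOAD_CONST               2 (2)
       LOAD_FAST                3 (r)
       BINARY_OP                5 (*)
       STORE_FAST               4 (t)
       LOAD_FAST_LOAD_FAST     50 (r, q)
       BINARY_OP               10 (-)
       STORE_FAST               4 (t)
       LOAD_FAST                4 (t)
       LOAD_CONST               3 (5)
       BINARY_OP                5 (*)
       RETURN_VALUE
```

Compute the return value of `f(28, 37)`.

LOAD_FAST_LOAD_FAST a,b → push 28,37. Stack: [28, 37]
BINARY_OP * → 28 * 37 = 1036. Stack: [1036]
STORE_FAST q → q=1036. Stack: []
LOAD_FAST_LOAD_FAST b,a → push 37,28. Stack: [37, 28]
BINARY_OP * → 37 * 28 = 1036. Stack: [1036]
LOAD_FAST_LOAD_FAST q,a → push 1036,28. Stack: [1036, 1036, 28]
BINARY_OP * → 1036 * 28 = 29008. Stack: [1036, 29008]
BINARY_OP % → 1036 % 29008 = 1036. Stack: [1036]
STORE_FAST q → q=1036. Stack: []
LOAD_FAST_LOAD_FAST a,q → push 28,1036. Stack: [28, 1036]
BINARY_OP ^ → 28 ^ 1036 = 1040. Stack: [1040]
LOAD_CONST → push 4. Stack: [1040, 4]
LOAD_FAST a → push 28. Stack: [1040, 4, 28]
BINARY_OP // → 4 // 28 = 0. Stack: [1040, 0]
BINARY_OP * → 1040 * 0 = 0. Stack: [0]
STORE_FAST r → r=0. Stack: []
LOAD_CONST → push 2. Stack: [2]
LOAD_FAST r → push 0. Stack: [2, 0]
BINARY_OP * → 2 * 0 = 0. Stack: [0]
STORE_FAST t → t=0. Stack: []
LOAD_FAST_LOAD_FAST r,q → push 0,1036. Stack: [0, 1036]
BINARY_OP - → 0 - 1036 = -1036. Stack: [-1036]
STORE_FAST t → t=-1036. Stack: []
LOAD_FAST t → push -1036. Stack: [-1036]
LOAD_CONST → push 5. Stack: [-1036, 5]
BINARY_OP * → -1036 * 5 = -5180. Stack: [-5180]
RETURN_VALUE → return -5180.

-5180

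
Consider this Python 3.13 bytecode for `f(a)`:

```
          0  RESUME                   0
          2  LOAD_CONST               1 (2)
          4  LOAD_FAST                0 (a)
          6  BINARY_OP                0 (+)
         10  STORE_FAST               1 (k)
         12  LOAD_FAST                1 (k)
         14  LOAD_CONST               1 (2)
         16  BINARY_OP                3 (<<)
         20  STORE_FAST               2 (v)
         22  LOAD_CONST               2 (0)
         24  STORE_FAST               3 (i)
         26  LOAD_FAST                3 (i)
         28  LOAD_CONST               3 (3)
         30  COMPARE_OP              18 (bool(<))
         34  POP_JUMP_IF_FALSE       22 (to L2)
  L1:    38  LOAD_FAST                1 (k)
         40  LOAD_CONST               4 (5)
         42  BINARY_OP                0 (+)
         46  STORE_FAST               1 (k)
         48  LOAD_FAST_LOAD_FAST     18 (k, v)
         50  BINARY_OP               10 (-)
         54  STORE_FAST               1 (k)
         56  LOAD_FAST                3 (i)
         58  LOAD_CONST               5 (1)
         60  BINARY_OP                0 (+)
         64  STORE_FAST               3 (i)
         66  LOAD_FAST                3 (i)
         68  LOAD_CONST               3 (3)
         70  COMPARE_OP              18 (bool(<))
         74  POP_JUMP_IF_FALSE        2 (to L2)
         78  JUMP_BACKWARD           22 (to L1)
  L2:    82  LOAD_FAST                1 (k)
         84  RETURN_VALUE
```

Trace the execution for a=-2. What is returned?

LOAD_CONST → push 2. Stack: [2]
LOAD_FAST a → push -2. Stack: [2, -2]
BINARY_OP + → 2 + -2 = 0. Stack: [0]
STORE_FAST k → k=0. Stack: []
LOAD_FAST k → push 0. Stack: [0]
LOAD_CONST → push 2. Stack: [0, 2]
BINARY_OP << → 0 << 2 = 0. Stack: [0]
STORE_FAST v → v=0. Stack: []
LOAD_CONST → push 0. Stack: [0]
STORE_FAST i → i=0. Stack: []
LOAD_FAST i → push 0. Stack: [0]
LOAD_CONST → push 3. Stack: [0, 3]
COMPARE_OP bool(<) → 0 vs 3 = True. Stack: [True]
POP_JUMP_IF_FALSE → pop True; no jump. Stack: []
LOAD_FAST k → push 0. Stack: [0]
LOAD_CONST → push 5. Stack: [0, 5]
BINARY_OP + → 0 + 5 = 5. Stack: [5]
STORE_FAST k → k=5. Stack: []
LOAD_FAST_LOAD_FAST k,v → push 5,0. Stack: [5, 0]
BINARY_OP - → 5 - 0 = 5. Stack: [5]
STORE_FAST k → k=5. Stack: []
LOAD_FAST i → push 0. Stack: [0]
LOAD_CONST → push 1. Stack: [0, 1]
BINARY_OP + → 0 + 1 = 1. Stack: [1]
STORE_FAST i → i=1. Stack: []
LOAD_FAST i → push 1. Stack: [1]
LOAD_CONST → push 3. Stack: [1, 3]
COMPARE_OP bool(<) → 1 vs 3 = True. Stack: [True]
POP_JUMP_IF_FALSE → pop True; no jump. Stack: []
LOAD_FAST k → push 5. Stack: [5]
LOAD_CONST → push 5. Stack: [5, 5]
BINARY_OP + → 5 + 5 = 10. Stack: [10]
STORE_FAST k → k=10. Stack: []
LOAD_FAST_LOAD_FAST k,v → push 10,0. Stack: [10, 0]
BINARY_OP - → 10 - 0 = 10. Stack: [10]
STORE_FAST k → k=10. Stack: []
LOAD_FAST i → push 1. Stack: [1]
LOAD_CONST → push 1. Stack: [1, 1]
BINARY_OP + → 1 + 1 = 2. Stack: [2]
STORE_FAST i → i=2. Stack: []
LOAD_FAST i → push 2. Stack: [2]
LOAD_CONST → push 3. Stack: [2, 3]
COMPARE_OP bool(<) → 2 vs 3 = True. Stack: [True]
POP_JUMP_IF_FALSE → pop True; no jump. Stack: []
LOAD_FAST k → push 10. Stack: [10]
LOAD_CONST → push 5. Stack: [10, 5]
BINARY_OP + → 10 + 5 = 15. Stack: [15]
STORE_FAST k → k=15. Stack: []
LOAD_FAST_LOAD_FAST k,v → push 15,0. Stack: [15, 0]
BINARY_OP - → 15 - 0 = 15. Stack: [15]
STORE_FAST k → k=15. Stack: []
LOAD_FAST i → push 2. Stack: [2]
LOAD_CONST → push 1. Stack: [2, 1]
BINARY_OP + → 2 + 1 = 3. Stack: [3]
STORE_FAST i → i=3. Stack: []
LOAD_FAST i → push 3. Stack: [3]
LOAD_CONST → push 3. Stack: [3, 3]
COMPARE_OP bool(<) → 3 vs 3 = False. Stack: [False]
POP_JUMP_IF_FALSE → pop False; jump. Stack: []
LOAD_FAST k → push 15. Stack: [15]
RETURN_VALUE → return 15.

15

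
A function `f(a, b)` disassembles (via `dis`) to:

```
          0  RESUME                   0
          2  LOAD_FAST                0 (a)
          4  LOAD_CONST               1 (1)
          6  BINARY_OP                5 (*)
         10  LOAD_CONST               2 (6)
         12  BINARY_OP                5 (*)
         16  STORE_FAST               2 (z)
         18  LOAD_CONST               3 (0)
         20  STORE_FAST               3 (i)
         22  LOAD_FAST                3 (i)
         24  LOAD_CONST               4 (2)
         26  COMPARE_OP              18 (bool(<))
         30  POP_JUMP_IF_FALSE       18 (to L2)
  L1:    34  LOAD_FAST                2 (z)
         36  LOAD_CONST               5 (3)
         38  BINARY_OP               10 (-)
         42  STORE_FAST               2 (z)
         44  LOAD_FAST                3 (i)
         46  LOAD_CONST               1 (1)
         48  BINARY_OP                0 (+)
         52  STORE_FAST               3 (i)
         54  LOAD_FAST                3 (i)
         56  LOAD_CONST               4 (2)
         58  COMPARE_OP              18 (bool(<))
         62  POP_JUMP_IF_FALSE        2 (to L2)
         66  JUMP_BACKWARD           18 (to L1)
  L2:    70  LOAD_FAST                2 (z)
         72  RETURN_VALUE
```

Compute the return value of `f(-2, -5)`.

LOAD_FAST a → push -2. Stack: [-2]
LOAD_CONST → push 1. Stack: [-2, 1]
BINARY_OP * → -2 * 1 = -2. Stack: [-2]
LOAD_CONST → push 6. Stack: [-2, 6]
BINARY_OP * → -2 * 6 = -12. Stack: [-12]
STORE_FAST z → z=-12. Stack: []
LOAD_CONST → push 0. Stack: [0]
STORE_FAST i → i=0. Stack: []
LOAD_FAST i → push 0. Stack: [0]
LOAD_CONST → push 2. Stack: [0, 2]
COMPARE_OP bool(<) → 0 vs 2 = True. Stack: [True]
POP_JUMP_IF_FALSE → pop True; no jump. Stack: []
LOAD_FAST z → push -12. Stack: [-12]
LOAD_CONST → push 3. Stack: [-12, 3]
BINARY_OP - → -12 - 3 = -15. Stack: [-15]
STORE_FAST z → z=-15. Stack: []
LOAD_FAST i → push 0. Stack: [0]
LOAD_CONST → push 1. Stack: [0, 1]
BINARY_OP + → 0 + 1 = 1. Stack: [1]
STORE_FAST i → i=1. Stack: []
LOAD_FAST i → push 1. Stack: [1]
LOAD_CONST → push 2. Stack: [1, 2]
COMPARE_OP bool(<) → 1 vs 2 = True. Stack: [True]
POP_JUMP_IF_FALSE → pop True; no jump. Stack: []
LOAD_FAST z → push -15. Stack: [-15]
LOAD_CONST → push 3. Stack: [-15, 3]
BINARY_OP - → -15 - 3 = -18. Stack: [-18]
STORE_FAST z → z=-18. Stack: []
LOAD_FAST i → push 1. Stack: [1]
LOAD_CONST → push 1. Stack: [1, 1]
BINARY_OP + → 1 + 1 = 2. Stack: [2]
STORE_FAST i → i=2. Stack: []
LOAD_FAST i → push 2. Stack: [2]
LOAD_CONST → push 2. Stack: [2, 2]
COMPARE_OP bool(<) → 2 vs 2 = False. Stack: [False]
POP_JUMP_IF_FALSE → pop False; jump. Stack: []
LOAD_FAST z → push -18. Stack: [-18]
RETURN_VALUE → return -18.

-18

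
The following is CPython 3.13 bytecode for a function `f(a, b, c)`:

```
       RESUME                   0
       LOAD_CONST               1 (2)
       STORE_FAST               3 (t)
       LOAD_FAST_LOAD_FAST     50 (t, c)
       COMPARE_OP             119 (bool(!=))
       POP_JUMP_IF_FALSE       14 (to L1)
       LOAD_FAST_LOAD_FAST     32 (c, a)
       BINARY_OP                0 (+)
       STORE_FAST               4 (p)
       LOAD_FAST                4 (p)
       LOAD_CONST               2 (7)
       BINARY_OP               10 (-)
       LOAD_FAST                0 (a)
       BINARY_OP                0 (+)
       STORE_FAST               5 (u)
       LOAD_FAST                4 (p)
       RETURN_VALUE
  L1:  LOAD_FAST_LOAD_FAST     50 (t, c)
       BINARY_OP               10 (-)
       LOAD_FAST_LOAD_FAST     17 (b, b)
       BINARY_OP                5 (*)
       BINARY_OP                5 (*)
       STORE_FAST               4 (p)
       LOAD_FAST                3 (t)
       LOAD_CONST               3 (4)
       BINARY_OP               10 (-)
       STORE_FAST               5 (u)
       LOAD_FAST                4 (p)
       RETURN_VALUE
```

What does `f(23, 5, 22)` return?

LOAD_CONST → push 2. Stack: [2]
STORE_FAST t → t=2. Stack: []
LOAD_FAST_LOAD_FAST t,c → push 2,22. Stack: [2, 22]
COMPARE_OP bool(!=) → 2 vs 22 = True. Stack: [True]
POP_JUMP_IF_FALSE → pop True; no jump. Stack: []
LOAD_FAST_LOAD_FAST c,a → push 22,23. Stack: [22, 23]
BINARY_OP + → 22 + 23 = 45. Stack: [45]
STORE_FAST p → p=45. Stack: []
LOAD_FAST p → push 45. Stack: [45]
LOAD_CONST → push 7. Stack: [45, 7]
BINARY_OP - → 45 - 7 = 38. Stack: [38]
LOAD_FAST a → push 23. Stack: [38, 23]
BINARY_OP + → 38 + 23 = 61. Stack: [61]
STORE_FAST u → u=61. Stack: []
LOAD_FAST p → push 45. Stack: [45]
RETURN_VALUE → return 45.

45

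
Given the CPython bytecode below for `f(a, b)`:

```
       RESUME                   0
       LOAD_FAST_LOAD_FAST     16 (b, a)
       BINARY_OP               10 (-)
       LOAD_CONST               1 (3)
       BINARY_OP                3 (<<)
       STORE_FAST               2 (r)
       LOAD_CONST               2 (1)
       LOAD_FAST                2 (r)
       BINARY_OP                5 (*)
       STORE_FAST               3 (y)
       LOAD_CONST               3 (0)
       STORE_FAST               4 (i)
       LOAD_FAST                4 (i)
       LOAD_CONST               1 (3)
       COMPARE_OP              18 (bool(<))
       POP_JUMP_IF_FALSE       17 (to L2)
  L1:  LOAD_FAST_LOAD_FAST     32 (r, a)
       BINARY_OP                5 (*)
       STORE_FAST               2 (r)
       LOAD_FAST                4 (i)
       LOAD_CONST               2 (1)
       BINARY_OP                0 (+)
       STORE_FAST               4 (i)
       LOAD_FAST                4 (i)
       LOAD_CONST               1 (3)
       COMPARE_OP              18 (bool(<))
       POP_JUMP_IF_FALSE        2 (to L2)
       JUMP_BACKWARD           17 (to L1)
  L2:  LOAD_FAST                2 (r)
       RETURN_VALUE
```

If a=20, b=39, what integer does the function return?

LOAD_FAST_LOAD_FAST b,a → push 39,20. Stack: [39, 20]
BINARY_OP - → 39 - 20 = 19. Stack: [19]
LOAD_CONST → push 3. Stack: [19, 3]
BINARY_OP << → 19 << 3 = 152. Stack: [152]
STORE_FAST r → r=152. Stack: []
LOAD_CONST → push 1. Stack: [1]
LOAD_FAST r → push 152. Stack: [1, 152]
BINARY_OP * → 1 * 152 = 152. Stack: [152]
STORE_FAST y → y=152. Stack: []
LOAD_CONST → push 0. Stack: [0]
STORE_FAST i → i=0. Stack: []
LOAD_FAST i → push 0. Stack: [0]
LOAD_CONST → push 3. Stack: [0, 3]
COMPARE_OP bool(<) → 0 vs 3 = True. Stack: [True]
POP_JUMP_IF_FALSE → pop True; no jump. Stack: []
LOAD_FAST_LOAD_FAST r,a → push 152,20. Stack: [152, 20]
BINARY_OP * → 152 * 20 = 3040. Stack: [3040]
STORE_FAST r → r=3040. Stack: []
LOAD_FAST i → push 0. Stack: [0]
LOAD_CONST → push 1. Stack: [0, 1]
BINARY_OP + → 0 + 1 = 1. Stack: [1]
STORE_FAST i → i=1. Stack: []
LOAD_FAST i → push 1. Stack: [1]
LOAD_CONST → push 3. Stack: [1, 3]
COMPARE_OP bool(<) → 1 vs 3 = True. Stack: [True]
POP_JUMP_IF_FALSE → pop True; no jump. Stack: []
LOAD_FAST_LOAD_FAST r,a → push 3040,20. Stack: [3040, 20]
BINARY_OP * → 3040 * 20 = 60800. Stack: [60800]
STORE_FAST r → r=60800. Stack: []
LOAD_FAST i → push 1. Stack: [1]
LOAD_CONST → push 1. Stack: [1, 1]
BINARY_OP + → 1 + 1 = 2. Stack: [2]
STORE_FAST i → i=2. Stack: []
LOAD_FAST i → push 2. Stack: [2]
LOAD_CONST → push 3. Stack: [2, 3]
COMPARE_OP bool(<) → 2 vs 3 = True. Stack: [True]
POP_JUMP_IF_FALSE → pop True; no jump. Stack: []
LOAD_FAST_LOAD_FAST r,a → push 60800,20. Stack: [60800, 20]
BINARY_OP * → 60800 * 20 = 1216000. Stack: [1216000]
STORE_FAST r → r=1216000. Stack: []
LOAD_FAST i → push 2. Stack: [2]
LOAD_CONST → push 1. Stack: [2, 1]
BINARY_OP + → 2 + 1 = 3. Stack: [3]
STORE_FAST i → i=3. Stack: []
LOAD_FAST i → push 3. Stack: [3]
LOAD_CONST → push 3. Stack: [3, 3]
COMPARE_OP bool(<) → 3 vs 3 = False. Stack: [False]
POP_JUMP_IF_FALSE → pop False; jump. Stack: []
LOAD_FAST r → push 1216000. Stack: [1216000]
RETURN_VALUE → return 1216000.

1216000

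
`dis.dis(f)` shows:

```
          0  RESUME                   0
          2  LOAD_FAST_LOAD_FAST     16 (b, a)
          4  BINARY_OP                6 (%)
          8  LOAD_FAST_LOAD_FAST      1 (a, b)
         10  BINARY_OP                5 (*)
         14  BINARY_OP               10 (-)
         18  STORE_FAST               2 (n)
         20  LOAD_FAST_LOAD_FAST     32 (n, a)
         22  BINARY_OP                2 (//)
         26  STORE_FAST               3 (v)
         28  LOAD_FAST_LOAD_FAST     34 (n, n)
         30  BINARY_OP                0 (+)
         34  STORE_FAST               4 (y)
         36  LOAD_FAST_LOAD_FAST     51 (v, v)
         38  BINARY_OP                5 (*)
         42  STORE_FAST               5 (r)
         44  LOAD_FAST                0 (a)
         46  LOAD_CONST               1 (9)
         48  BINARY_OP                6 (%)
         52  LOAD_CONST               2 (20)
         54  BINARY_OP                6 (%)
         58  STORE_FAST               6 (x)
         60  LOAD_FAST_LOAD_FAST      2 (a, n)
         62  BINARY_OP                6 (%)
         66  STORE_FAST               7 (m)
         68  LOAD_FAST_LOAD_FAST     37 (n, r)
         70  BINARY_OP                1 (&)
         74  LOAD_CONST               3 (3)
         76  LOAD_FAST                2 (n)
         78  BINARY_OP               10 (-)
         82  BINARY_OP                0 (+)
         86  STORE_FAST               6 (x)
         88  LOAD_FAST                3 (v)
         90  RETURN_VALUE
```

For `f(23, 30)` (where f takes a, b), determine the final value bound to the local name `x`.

946

LOAD_FAST_LOAD_FAST b,a → push 30,23. Stack: [30, 23]
BINARY_OP % → 30 % 23 = 7. Stack: [7]
LOAD_FAST_LOAD_FAST a,b → push 23,30. Stack: [7, 23, 30]
BINARY_OP * → 23 * 30 = 690. Stack: [7, 690]
BINARY_OP - → 7 - 690 = -683. Stack: [-683]
STORE_FAST n → n=-683. Stack: []
LOAD_FAST_LOAD_FAST n,a → push -683,23. Stack: [-683, 23]
BINARY_OP // → -683 // 23 = -30. Stack: [-30]
STORE_FAST v → v=-30. Stack: []
LOAD_FAST_LOAD_FAST n,n → push -683,-683. Stack: [-683, -683]
BINARY_OP + → -683 + -683 = -1366. Stack: [-1366]
STORE_FAST y → y=-1366. Stack: []
LOAD_FAST_LOAD_FAST v,v → push -30,-30. Stack: [-30, -30]
BINARY_OP * → -30 * -30 = 900. Stack: [900]
STORE_FAST r → r=900. Stack: []
LOAD_FAST a → push 23. Stack: [23]
LOAD_CONST → push 9. Stack: [23, 9]
BINARY_OP % → 23 % 9 = 5. Stack: [5]
LOAD_CONST → push 20. Stack: [5, 20]
BINARY_OP % → 5 % 20 = 5. Stack: [5]
STORE_FAST x → x=5. Stack: []
LOAD_FAST_LOAD_FAST a,n → push 23,-683. Stack: [23, -683]
BINARY_OP % → 23 % -683 = -660. Stack: [-660]
STORE_FAST m → m=-660. Stack: []
LOAD_FAST_LOAD_FAST n,r → push -683,900. Stack: [-683, 900]
BINARY_OP & → -683 & 900 = 260. Stack: [260]
LOAD_CONST → push 3. Stack: [260, 3]
LOAD_FAST n → push -683. Stack: [260, 3, -683]
BINARY_OP - → 3 - -683 = 686. Stack: [260, 686]
BINARY_OP + → 260 + 686 = 946. Stack: [946]
STORE_FAST x → x=946. Stack: []
LOAD_FAST v → push -30. Stack: [-30]
RETURN_VALUE → return -30.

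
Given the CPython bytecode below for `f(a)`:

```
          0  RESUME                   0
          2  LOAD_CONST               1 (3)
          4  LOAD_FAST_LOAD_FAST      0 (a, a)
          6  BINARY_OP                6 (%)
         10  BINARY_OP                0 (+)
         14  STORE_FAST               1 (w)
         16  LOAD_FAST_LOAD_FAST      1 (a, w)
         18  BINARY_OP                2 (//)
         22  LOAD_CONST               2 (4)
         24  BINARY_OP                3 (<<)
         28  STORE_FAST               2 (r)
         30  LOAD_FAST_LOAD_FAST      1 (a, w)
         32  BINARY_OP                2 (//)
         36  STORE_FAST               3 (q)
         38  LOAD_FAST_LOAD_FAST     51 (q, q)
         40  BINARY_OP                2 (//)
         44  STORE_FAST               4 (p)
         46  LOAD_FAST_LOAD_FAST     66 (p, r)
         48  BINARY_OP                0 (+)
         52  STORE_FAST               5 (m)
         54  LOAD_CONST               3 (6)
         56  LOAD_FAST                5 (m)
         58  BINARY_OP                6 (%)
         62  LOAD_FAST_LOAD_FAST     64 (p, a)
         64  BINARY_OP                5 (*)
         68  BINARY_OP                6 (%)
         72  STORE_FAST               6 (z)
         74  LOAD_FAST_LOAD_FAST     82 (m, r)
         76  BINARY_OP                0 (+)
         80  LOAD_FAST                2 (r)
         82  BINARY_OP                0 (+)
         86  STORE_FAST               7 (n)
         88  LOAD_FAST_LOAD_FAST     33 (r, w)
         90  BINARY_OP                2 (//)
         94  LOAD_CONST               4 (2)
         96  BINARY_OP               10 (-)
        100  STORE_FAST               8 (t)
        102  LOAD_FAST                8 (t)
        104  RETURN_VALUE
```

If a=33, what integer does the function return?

56

LOAD_CONST → push 3. Stack: [3]
LOAD_FAST_LOAD_FAST a,a → push 33,33. Stack: [3, 33, 33]
BINARY_OP % → 33 % 33 = 0. Stack: [3, 0]
BINARY_OP + → 3 + 0 = 3. Stack: [3]
STORE_FAST w → w=3. Stack: []
LOAD_FAST_LOAD_FAST a,w → push 33,3. Stack: [33, 3]
BINARY_OP // → 33 // 3 = 11. Stack: [11]
LOAD_CONST → push 4. Stack: [11, 4]
BINARY_OP << → 11 << 4 = 176. Stack: [176]
STORE_FAST r → r=176. Stack: []
LOAD_FAST_LOAD_FAST a,w → push 33,3. Stack: [33, 3]
BINARY_OP // → 33 // 3 = 11. Stack: [11]
STORE_FAST q → q=11. Stack: []
LOAD_FAST_LOAD_FAST q,q → push 11,11. Stack: [11, 11]
BINARY_OP // → 11 // 11 = 1. Stack: [1]
STORE_FAST p → p=1. Stack: []
LOAD_FAST_LOAD_FAST p,r → push 1,176. Stack: [1, 176]
BINARY_OP + → 1 + 176 = 177. Stack: [177]
STORE_FAST m → m=177. Stack: []
LOAD_CONST → push 6. Stack: [6]
LOAD_FAST m → push 177. Stack: [6, 177]
BINARY_OP % → 6 % 177 = 6. Stack: [6]
LOAD_FAST_LOAD_FAST p,a → push 1,33. Stack: [6, 1, 33]
BINARY_OP * → 1 * 33 = 33. Stack: [6, 33]
BINARY_OP % → 6 % 33 = 6. Stack: [6]
STORE_FAST z → z=6. Stack: []
LOAD_FAST_LOAD_FAST m,r → push 177,176. Stack: [177, 176]
BINARY_OP + → 177 + 176 = 353. Stack: [353]
LOAD_FAST r → push 176. Stack: [353, 176]
BINARY_OP + → 353 + 176 = 529. Stack: [529]
STORE_FAST n → n=529. Stack: []
LOAD_FAST_LOAD_FAST r,w → push 176,3. Stack: [176, 3]
BINARY_OP // → 176 // 3 = 58. Stack: [58]
LOAD_CONST → push 2. Stack: [58, 2]
BINARY_OP - → 58 - 2 = 56. Stack: [56]
STORE_FAST t → t=56. Stack: []
LOAD_FAST t → push 56. Stack: [56]
RETURN_VALUE → return 56.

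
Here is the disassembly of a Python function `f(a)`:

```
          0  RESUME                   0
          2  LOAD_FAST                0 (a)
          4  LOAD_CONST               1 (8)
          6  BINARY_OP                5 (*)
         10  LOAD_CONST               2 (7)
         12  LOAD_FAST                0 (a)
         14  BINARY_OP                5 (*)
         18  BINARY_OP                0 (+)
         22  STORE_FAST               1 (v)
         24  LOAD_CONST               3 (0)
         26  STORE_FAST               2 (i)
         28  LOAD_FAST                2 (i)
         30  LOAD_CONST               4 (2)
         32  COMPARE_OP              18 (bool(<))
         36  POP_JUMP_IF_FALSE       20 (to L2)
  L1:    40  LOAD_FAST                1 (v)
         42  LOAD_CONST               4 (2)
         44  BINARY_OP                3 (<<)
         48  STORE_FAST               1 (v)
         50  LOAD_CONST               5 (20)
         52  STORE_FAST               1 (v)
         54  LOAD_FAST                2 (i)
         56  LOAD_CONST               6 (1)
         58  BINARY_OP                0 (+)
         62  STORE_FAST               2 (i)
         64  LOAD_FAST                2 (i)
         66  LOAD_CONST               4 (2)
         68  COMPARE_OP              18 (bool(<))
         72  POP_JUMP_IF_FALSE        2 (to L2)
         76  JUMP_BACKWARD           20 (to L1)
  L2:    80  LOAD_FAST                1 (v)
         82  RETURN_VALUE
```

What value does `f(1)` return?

LOAD_FAST a → push 1. Stack: [1]
LOAD_CONST → push 8. Stack: [1, 8]
BINARY_OP * → 1 * 8 = 8. Stack: [8]
LOAD_CONST → push 7. Stack: [8, 7]
LOAD_FAST a → push 1. Stack: [8, 7, 1]
BINARY_OP * → 7 * 1 = 7. Stack: [8, 7]
BINARY_OP + → 8 + 7 = 15. Stack: [15]
STORE_FAST v → v=15. Stack: []
LOAD_CONST → push 0. Stack: [0]
STORE_FAST i → i=0. Stack: []
LOAD_FAST i → push 0. Stack: [0]
LOAD_CONST → push 2. Stack: [0, 2]
COMPARE_OP bool(<) → 0 vs 2 = True. Stack: [True]
POP_JUMP_IF_FALSE → pop True; no jump. Stack: []
LOAD_FAST v → push 15. Stack: [15]
LOAD_CONST → push 2. Stack: [15, 2]
BINARY_OP << → 15 << 2 = 60. Stack: [60]
STORE_FAST v → v=60. Stack: []
LOAD_CONST → push 20. Stack: [20]
STORE_FAST v → v=20. Stack: []
LOAD_FAST i → push 0. Stack: [0]
LOAD_CONST → push 1. Stack: [0, 1]
BINARY_OP + → 0 + 1 = 1. Stack: [1]
STORE_FAST i → i=1. Stack: []
LOAD_FAST i → push 1. Stack: [1]
LOAD_CONST → push 2. Stack: [1, 2]
COMPARE_OP bool(<) → 1 vs 2 = True. Stack: [True]
POP_JUMP_IF_FALSE → pop True; no jump. Stack: []
LOAD_FAST v → push 20. Stack: [20]
LOAD_CONST → push 2. Stack: [20, 2]
BINARY_OP << → 20 << 2 = 80. Stack: [80]
STORE_FAST v → v=80. Stack: []
LOAD_CONST → push 20. Stack: [20]
STORE_FAST v → v=20. Stack: []
LOAD_FAST i → push 1. Stack: [1]
LOAD_CONST → push 1. Stack: [1, 1]
BINARY_OP + → 1 + 1 = 2. Stack: [2]
STORE_FAST i → i=2. Stack: []
LOAD_FAST i → push 2. Stack: [2]
LOAD_CONST → push 2. Stack: [2, 2]
COMPARE_OP bool(<) → 2 vs 2 = False. Stack: [False]
POP_JUMP_IF_FALSE → pop False; jump. Stack: []
LOAD_FAST v → push 20. Stack: [20]
RETURN_VALUE → return 20.

20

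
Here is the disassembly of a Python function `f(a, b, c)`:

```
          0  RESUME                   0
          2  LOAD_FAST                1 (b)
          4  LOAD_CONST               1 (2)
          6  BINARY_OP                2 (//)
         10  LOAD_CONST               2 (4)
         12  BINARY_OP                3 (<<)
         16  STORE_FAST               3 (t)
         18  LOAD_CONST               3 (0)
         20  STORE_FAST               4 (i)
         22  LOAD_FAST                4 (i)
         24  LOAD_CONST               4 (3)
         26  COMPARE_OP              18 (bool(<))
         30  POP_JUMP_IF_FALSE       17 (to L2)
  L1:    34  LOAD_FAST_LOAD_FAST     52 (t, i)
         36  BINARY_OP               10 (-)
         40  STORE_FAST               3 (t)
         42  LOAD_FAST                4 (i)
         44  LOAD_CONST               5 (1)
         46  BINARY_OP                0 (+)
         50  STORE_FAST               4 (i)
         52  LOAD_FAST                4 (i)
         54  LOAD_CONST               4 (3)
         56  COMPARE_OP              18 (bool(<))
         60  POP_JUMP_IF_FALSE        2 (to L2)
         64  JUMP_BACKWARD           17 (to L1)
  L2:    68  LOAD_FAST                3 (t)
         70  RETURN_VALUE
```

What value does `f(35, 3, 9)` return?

13

LOAD_FAST b → push 3. Stack: [3]
LOAD_CONST → push 2. Stack: [3, 2]
BINARY_OP // → 3 // 2 = 1. Stack: [1]
LOAD_CONST → push 4. Stack: [1, 4]
BINARY_OP << → 1 << 4 = 16. Stack: [16]
STORE_FAST t → t=16. Stack: []
LOAD_CONST → push 0. Stack: [0]
STORE_FAST i → i=0. Stack: []
LOAD_FAST i → push 0. Stack: [0]
LOAD_CONST → push 3. Stack: [0, 3]
COMPARE_OP bool(<) → 0 vs 3 = True. Stack: [True]
POP_JUMP_IF_FALSE → pop True; no jump. Stack: []
LOAD_FAST_LOAD_FAST t,i → push 16,0. Stack: [16, 0]
BINARY_OP - → 16 - 0 = 16. Stack: [16]
STORE_FAST t → t=16. Stack: []
LOAD_FAST i → push 0. Stack: [0]
LOAD_CONST → push 1. Stack: [0, 1]
BINARY_OP + → 0 + 1 = 1. Stack: [1]
STORE_FAST i → i=1. Stack: []
LOAD_FAST i → push 1. Stack: [1]
LOAD_CONST → push 3. Stack: [1, 3]
COMPARE_OP bool(<) → 1 vs 3 = True. Stack: [True]
POP_JUMP_IF_FALSE → pop True; no jump. Stack: []
LOAD_FAST_LOAD_FAST t,i → push 16,1. Stack: [16, 1]
BINARY_OP - → 16 - 1 = 15. Stack: [15]
STORE_FAST t → t=15. Stack: []
LOAD_FAST i → push 1. Stack: [1]
LOAD_CONST → push 1. Stack: [1, 1]
BINARY_OP + → 1 + 1 = 2. Stack: [2]
STORE_FAST i → i=2. Stack: []
LOAD_FAST i → push 2. Stack: [2]
LOAD_CONST → push 3. Stack: [2, 3]
COMPARE_OP bool(<) → 2 vs 3 = True. Stack: [True]
POP_JUMP_IF_FALSE → pop True; no jump. Stack: []
LOAD_FAST_LOAD_FAST t,i → push 15,2. Stack: [15, 2]
BINARY_OP - → 15 - 2 = 13. Stack: [13]
STORE_FAST t → t=13. Stack: []
LOAD_FAST i → push 2. Stack: [2]
LOAD_CONST → push 1. Stack: [2, 1]
BINARY_OP + → 2 + 1 = 3. Stack: [3]
STORE_FAST i → i=3. Stack: []
LOAD_FAST i → push 3. Stack: [3]
LOAD_CONST → push 3. Stack: [3, 3]
COMPARE_OP bool(<) → 3 vs 3 = False. Stack: [False]
POP_JUMP_IF_FALSE → pop False; jump. Stack: []
LOAD_FAST t → push 13. Stack: [13]
RETURN_VALUE → return 13.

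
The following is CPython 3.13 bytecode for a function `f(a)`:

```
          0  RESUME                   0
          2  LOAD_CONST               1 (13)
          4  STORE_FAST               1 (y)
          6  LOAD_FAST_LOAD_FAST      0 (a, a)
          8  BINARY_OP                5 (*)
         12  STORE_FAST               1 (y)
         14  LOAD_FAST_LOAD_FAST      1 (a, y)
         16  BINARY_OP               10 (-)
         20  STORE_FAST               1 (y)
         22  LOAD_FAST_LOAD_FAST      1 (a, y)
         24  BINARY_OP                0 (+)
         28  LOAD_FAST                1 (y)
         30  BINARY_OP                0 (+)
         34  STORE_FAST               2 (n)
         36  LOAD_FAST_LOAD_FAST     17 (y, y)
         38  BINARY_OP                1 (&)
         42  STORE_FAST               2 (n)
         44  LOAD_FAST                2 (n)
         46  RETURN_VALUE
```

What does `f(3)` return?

-6

LOAD_CONST → push 13. Stack: [13]
STORE_FAST y → y=13. Stack: []
LOAD_FAST_LOAD_FAST a,a → push 3,3. Stack: [3, 3]
BINARY_OP * → 3 * 3 = 9. Stack: [9]
STORE_FAST y → y=9. Stack: []
LOAD_FAST_LOAD_FAST a,y → push 3,9. Stack: [3, 9]
BINARY_OP - → 3 - 9 = -6. Stack: [-6]
STORE_FAST y → y=-6. Stack: []
LOAD_FAST_LOAD_FAST a,y → push 3,-6. Stack: [3, -6]
BINARY_OP + → 3 + -6 = -3. Stack: [-3]
LOAD_FAST y → push -6. Stack: [-3, -6]
BINARY_OP + → -3 + -6 = -9. Stack: [-9]
STORE_FAST n → n=-9. Stack: []
LOAD_FAST_LOAD_FAST y,y → push -6,-6. Stack: [-6, -6]
BINARY_OP & → -6 & -6 = -6. Stack: [-6]
STORE_FAST n → n=-6. Stack: []
LOAD_FAST n → push -6. Stack: [-6]
RETURN_VALUE → return -6.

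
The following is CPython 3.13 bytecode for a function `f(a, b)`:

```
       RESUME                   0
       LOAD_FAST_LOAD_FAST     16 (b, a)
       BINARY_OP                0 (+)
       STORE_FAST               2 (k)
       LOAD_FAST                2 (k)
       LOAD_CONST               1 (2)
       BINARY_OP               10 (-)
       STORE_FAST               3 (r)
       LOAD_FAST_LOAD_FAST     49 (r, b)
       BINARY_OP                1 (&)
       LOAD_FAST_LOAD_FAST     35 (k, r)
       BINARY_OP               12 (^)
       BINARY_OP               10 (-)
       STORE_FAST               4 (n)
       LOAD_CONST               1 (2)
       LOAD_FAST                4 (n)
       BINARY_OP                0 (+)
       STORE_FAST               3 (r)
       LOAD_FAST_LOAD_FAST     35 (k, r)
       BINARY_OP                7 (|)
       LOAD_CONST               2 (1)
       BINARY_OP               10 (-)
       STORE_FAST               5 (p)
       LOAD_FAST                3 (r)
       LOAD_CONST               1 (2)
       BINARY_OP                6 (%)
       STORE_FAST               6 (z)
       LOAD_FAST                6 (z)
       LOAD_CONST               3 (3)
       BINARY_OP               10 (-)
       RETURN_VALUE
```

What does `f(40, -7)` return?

LOAD_FAST_LOAD_FAST b,a → push -7,40. Stack: [-7, 40]
BINARY_OP + → -7 + 40 = 33. Stack: [33]
STORE_FAST k → k=33. Stack: []
LOAD_FAST k → push 33. Stack: [33]
LOAD_CONST → push 2. Stack: [33, 2]
BINARY_OP - → 33 - 2 = 31. Stack: [31]
STORE_FAST r → r=31. Stack: []
LOAD_FAST_LOAD_FAST r,b → push 31,-7. Stack: [31, -7]
BINARY_OP & → 31 & -7 = 25. Stack: [25]
LOAD_FAST_LOAD_FAST k,r → push 33,31. Stack: [25, 33, 31]
BINARY_OP ^ → 33 ^ 31 = 62. Stack: [25, 62]
BINARY_OP - → 25 - 62 = -37. Stack: [-37]
STORE_FAST n → n=-37. Stack: []
LOAD_CONST → push 2. Stack: [2]
LOAD_FAST n → push -37. Stack: [2, -37]
BINARY_OP + → 2 + -37 = -35. Stack: [-35]
STORE_FAST r → r=-35. Stack: []
LOAD_FAST_LOAD_FAST k,r → push 33,-35. Stack: [33, -35]
BINARY_OP | → 33 | -35 = -3. Stack: [-3]
LOAD_CONST → push 1. Stack: [-3, 1]
BINARY_OP - → -3 - 1 = -4. Stack: [-4]
STORE_FAST p → p=-4. Stack: []
LOAD_FAST r → push -35. Stack: [-35]
LOAD_CONST → push 2. Stack: [-35, 2]
BINARY_OP % → -35 % 2 = 1. Stack: [1]
STORE_FAST z → z=1. Stack: []
LOAD_FAST z → push 1. Stack: [1]
LOAD_CONST → push 3. Stack: [1, 3]
BINARY_OP - → 1 - 3 = -2. Stack: [-2]
RETURN_VALUE → return -2.

-2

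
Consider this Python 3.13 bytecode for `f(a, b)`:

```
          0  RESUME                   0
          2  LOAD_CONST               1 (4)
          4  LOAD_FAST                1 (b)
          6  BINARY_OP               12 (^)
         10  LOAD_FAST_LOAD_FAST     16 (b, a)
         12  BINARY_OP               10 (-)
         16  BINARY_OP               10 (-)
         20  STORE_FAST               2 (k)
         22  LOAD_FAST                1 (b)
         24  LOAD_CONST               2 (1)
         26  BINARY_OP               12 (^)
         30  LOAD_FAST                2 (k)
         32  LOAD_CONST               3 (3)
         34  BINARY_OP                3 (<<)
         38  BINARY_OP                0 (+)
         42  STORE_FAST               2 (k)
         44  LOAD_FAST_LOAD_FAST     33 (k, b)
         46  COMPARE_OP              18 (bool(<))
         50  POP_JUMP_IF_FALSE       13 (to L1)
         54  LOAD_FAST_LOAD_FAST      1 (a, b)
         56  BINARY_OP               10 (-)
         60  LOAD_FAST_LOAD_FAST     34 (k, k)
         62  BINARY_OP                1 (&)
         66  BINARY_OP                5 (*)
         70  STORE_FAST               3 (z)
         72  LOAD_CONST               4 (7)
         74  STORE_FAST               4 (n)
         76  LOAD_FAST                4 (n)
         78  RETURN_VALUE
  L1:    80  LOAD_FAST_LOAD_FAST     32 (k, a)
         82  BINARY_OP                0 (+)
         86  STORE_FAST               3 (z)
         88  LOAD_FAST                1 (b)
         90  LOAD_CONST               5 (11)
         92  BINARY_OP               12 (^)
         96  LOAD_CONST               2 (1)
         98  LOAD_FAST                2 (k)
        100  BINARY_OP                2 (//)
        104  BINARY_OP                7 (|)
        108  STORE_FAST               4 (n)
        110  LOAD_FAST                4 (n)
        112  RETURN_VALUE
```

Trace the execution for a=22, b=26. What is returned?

17

LOAD_CONST → push 4. Stack: [4]
LOAD_FAST b → push 26. Stack: [4, 26]
BINARY_OP ^ → 4 ^ 26 = 30. Stack: [30]
LOAD_FAST_LOAD_FAST b,a → push 26,22. Stack: [30, 26, 22]
BINARY_OP - → 26 - 22 = 4. Stack: [30, 4]
BINARY_OP - → 30 - 4 = 26. Stack: [26]
STORE_FAST k → k=26. Stack: []
LOAD_FAST b → push 26. Stack: [26]
LOAD_CONST → push 1. Stack: [26, 1]
BINARY_OP ^ → 26 ^ 1 = 27. Stack: [27]
LOAD_FAST k → push 26. Stack: [27, 26]
LOAD_CONST → push 3. Stack: [27, 26, 3]
BINARY_OP << → 26 << 3 = 208. Stack: [27, 208]
BINARY_OP + → 27 + 208 = 235. Stack: [235]
STORE_FAST k → k=235. Stack: []
LOAD_FAST_LOAD_FAST k,b → push 235,26. Stack: [235, 26]
COMPARE_OP bool(<) → 235 vs 26 = False. Stack: [False]
POP_JUMP_IF_FALSE → pop False; jump. Stack: []
LOAD_FAST_LOAD_FAST k,a → push 235,22. Stack: [235, 22]
BINARY_OP + → 235 + 22 = 257. Stack: [257]
STORE_FAST z → z=257. Stack: []
LOAD_FAST b → push 26. Stack: [26]
LOAD_CONST → push 11. Stack: [26, 11]
BINARY_OP ^ → 26 ^ 11 = 17. Stack: [17]
LOAD_CONST → push 1. Stack: [17, 1]
LOAD_FAST k → push 235. Stack: [17, 1, 235]
BINARY_OP // → 1 // 235 = 0. Stack: [17, 0]
BINARY_OP | → 17 | 0 = 17. Stack: [17]
STORE_FAST n → n=17. Stack: []
LOAD_FAST n → push 17. Stack: [17]
RETURN_VALUE → return 17.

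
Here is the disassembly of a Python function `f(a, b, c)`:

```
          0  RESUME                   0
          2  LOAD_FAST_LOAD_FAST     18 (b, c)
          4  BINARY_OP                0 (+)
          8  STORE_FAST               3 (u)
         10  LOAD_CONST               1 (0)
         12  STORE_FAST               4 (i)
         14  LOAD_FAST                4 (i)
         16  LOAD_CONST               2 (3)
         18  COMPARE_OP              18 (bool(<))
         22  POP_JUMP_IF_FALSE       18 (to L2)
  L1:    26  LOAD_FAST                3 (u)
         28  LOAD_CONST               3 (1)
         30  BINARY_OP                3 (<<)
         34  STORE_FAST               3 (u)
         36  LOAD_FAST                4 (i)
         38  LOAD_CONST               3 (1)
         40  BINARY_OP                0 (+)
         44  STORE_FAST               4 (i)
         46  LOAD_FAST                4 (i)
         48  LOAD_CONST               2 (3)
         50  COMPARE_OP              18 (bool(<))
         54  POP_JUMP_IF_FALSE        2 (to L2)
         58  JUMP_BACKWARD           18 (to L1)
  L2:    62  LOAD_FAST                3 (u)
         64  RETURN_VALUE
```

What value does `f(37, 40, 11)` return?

LOAD_FAST_LOAD_FAST b,c → push 40,11. Stack: [40, 11]
BINARY_OP + → 40 + 11 = 51. Stack: [51]
STORE_FAST u → u=51. Stack: []
LOAD_CONST → push 0. Stack: [0]
STORE_FAST i → i=0. Stack: []
LOAD_FAST i → push 0. Stack: [0]
LOAD_CONST → push 3. Stack: [0, 3]
COMPARE_OP bool(<) → 0 vs 3 = True. Stack: [True]
POP_JUMP_IF_FALSE → pop True; no jump. Stack: []
LOAD_FAST u → push 51. Stack: [51]
LOAD_CONST → push 1. Stack: [51, 1]
BINARY_OP << → 51 << 1 = 102. Stack: [102]
STORE_FAST u → u=102. Stack: []
LOAD_FAST i → push 0. Stack: [0]
LOAD_CONST → push 1. Stack: [0, 1]
BINARY_OP + → 0 + 1 = 1. Stack: [1]
STORE_FAST i → i=1. Stack: []
LOAD_FAST i → push 1. Stack: [1]
LOAD_CONST → push 3. Stack: [1, 3]
COMPARE_OP bool(<) → 1 vs 3 = True. Stack: [True]
POP_JUMP_IF_FALSE → pop True; no jump. Stack: []
LOAD_FAST u → push 102. Stack: [102]
LOAD_CONST → push 1. Stack: [102, 1]
BINARY_OP << → 102 << 1 = 204. Stack: [204]
STORE_FAST u → u=204. Stack: []
LOAD_FAST i → push 1. Stack: [1]
LOAD_CONST → push 1. Stack: [1, 1]
BINARY_OP + → 1 + 1 = 2. Stack: [2]
STORE_FAST i → i=2. Stack: []
LOAD_FAST i → push 2. Stack: [2]
LOAD_CONST → push 3. Stack: [2, 3]
COMPARE_OP bool(<) → 2 vs 3 = True. Stack: [True]
POP_JUMP_IF_FALSE → pop True; no jump. Stack: []
LOAD_FAST u → push 204. Stack: [204]
LOAD_CONST → push 1. Stack: [204, 1]
BINARY_OP << → 204 << 1 = 408. Stack: [408]
STORE_FAST u → u=408. Stack: []
LOAD_FAST i → push 2. Stack: [2]
LOAD_CONST → push 1. Stack: [2, 1]
BINARY_OP + → 2 + 1 = 3. Stack: [3]
STORE_FAST i → i=3. Stack: []
LOAD_FAST i → push 3. Stack: [3]
LOAD_CONST → push 3. Stack: [3, 3]
COMPARE_OP bool(<) → 3 vs 3 = False. Stack: [False]
POP_JUMP_IF_FALSE → pop False; jump. Stack: []
LOAD_FAST u → push 408. Stack: [408]
RETURN_VALUE → return 408.

408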